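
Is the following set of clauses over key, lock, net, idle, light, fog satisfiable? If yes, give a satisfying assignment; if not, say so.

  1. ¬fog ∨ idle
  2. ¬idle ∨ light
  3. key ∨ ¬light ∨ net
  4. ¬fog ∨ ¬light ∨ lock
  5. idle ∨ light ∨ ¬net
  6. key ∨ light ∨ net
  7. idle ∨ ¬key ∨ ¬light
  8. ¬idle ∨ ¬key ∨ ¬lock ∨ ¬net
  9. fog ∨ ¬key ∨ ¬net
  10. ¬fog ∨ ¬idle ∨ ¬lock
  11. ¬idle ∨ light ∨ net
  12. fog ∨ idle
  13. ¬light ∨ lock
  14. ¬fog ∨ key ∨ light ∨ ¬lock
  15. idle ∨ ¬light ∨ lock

key = False, lock = True, net = True, idle = True, light = True, fog = False

Set key = False.
Set lock = True.
Try net = False:
  (key ∨ ¬light ∨ net) forces light = False.
  clause (key ∨ light ∨ net) is falsified — backtrack.
So net = True.
Set idle = True.
  then (¬idle ∨ light) forces light = True.
  then (¬fog ∨ ¬idle ∨ ¬lock) forces fog = False.
All clauses satisfied.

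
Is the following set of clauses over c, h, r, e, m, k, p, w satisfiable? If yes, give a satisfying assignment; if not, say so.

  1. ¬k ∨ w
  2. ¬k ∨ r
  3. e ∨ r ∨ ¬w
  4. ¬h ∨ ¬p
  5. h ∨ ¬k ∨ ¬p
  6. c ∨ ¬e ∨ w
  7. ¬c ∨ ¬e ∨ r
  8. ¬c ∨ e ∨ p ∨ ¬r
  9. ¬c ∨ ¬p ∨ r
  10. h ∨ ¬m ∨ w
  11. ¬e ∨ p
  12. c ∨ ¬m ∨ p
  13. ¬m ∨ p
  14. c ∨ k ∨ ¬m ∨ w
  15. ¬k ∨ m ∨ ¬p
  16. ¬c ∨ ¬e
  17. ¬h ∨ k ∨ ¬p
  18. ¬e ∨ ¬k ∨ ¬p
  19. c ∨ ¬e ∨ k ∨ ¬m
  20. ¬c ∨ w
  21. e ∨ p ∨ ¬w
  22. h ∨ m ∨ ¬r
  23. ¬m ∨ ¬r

c: False, h: False, r: False, e: True, m: False, k: False, p: True, w: True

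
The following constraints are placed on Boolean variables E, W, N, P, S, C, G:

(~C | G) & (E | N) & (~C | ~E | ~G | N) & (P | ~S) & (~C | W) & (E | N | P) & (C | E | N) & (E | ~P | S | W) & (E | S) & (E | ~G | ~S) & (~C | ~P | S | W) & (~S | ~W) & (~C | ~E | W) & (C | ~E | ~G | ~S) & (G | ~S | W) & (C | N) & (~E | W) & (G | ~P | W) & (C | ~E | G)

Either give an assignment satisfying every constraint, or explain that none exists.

Set E = True.
  then (~E | W) forces W = True.
  then (~S | ~W) forces S = False.
Try N = False:
  (C | N) forces C = True.
  (~C | G) forces G = True.
  clause (~C | ~E | ~G | N) is falsified — backtrack.
So N = True.
Set P = True.
Set C = True.
  then (~C | G) forces G = True.
All clauses satisfied.

E = True, W = True, N = True, P = True, S = False, C = True, G = True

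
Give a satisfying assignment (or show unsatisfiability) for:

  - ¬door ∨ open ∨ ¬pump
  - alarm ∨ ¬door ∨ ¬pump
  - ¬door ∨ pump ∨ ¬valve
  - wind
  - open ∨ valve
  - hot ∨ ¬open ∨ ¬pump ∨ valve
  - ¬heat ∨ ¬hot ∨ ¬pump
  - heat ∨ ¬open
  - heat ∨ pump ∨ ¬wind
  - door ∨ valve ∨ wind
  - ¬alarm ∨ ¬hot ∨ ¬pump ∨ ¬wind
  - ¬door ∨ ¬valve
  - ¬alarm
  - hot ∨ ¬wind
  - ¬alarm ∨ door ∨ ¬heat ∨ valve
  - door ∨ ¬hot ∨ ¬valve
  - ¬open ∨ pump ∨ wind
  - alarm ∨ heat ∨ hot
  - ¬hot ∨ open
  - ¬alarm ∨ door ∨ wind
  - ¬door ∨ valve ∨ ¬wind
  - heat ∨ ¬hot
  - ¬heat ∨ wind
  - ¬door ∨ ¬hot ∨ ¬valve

Unit clause (wind) forces wind = True.
Unit clause (¬alarm) forces alarm = False.
In (hot ∨ ¬wind) only hot is left, so hot = True.
In (¬hot ∨ open) only open is left, so open = True.
In (heat ∨ ¬hot) only heat is left, so heat = True.
In (¬heat ∨ ¬hot ∨ ¬pump) only ¬pump is left, so pump = False.
Try valve = True:
  (¬door ∨ pump ∨ ¬valve) forces door = False.
  clause (door ∨ ¬hot ∨ ¬valve) is falsified — backtrack.
So valve = False.
  then (¬door ∨ valve ∨ ¬wind) forces door = False.
All clauses satisfied.

heat=T, valve=F, door=F, pump=F, wind=T, open=T, alarm=F, hot=T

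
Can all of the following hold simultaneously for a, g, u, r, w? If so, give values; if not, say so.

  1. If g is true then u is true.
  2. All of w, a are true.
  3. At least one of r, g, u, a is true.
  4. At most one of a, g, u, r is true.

a: True; g: False; u: False; r: False; w: True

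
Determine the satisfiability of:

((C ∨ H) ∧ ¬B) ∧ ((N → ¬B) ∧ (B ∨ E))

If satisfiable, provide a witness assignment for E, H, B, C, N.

E: True, H: True, B: False, C: True, N: False

  (C ∨ H) ∧ ¬B = True
    C ∨ H = True
    ¬B = True
  (N → ¬B) ∧ (B ∨ E) = True
    N → ¬B = True
      ¬B = True
    B ∨ E = True
Both conjuncts True, so the formula holds.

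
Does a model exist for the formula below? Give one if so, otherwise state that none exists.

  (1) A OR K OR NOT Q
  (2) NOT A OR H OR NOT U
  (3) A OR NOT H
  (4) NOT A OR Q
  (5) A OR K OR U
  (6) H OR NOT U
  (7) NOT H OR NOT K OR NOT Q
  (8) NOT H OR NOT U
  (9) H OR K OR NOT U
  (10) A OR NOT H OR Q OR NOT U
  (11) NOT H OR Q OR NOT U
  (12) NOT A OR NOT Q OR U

Set K = True.
Set Q = True.
  then (NOT H OR NOT K OR NOT Q) forces H = False.
  then (H OR NOT U) forces U = False.
  then (NOT A OR NOT Q OR U) forces A = False.
All clauses satisfied.

K: True, Q: True, U: False, H: False, A: False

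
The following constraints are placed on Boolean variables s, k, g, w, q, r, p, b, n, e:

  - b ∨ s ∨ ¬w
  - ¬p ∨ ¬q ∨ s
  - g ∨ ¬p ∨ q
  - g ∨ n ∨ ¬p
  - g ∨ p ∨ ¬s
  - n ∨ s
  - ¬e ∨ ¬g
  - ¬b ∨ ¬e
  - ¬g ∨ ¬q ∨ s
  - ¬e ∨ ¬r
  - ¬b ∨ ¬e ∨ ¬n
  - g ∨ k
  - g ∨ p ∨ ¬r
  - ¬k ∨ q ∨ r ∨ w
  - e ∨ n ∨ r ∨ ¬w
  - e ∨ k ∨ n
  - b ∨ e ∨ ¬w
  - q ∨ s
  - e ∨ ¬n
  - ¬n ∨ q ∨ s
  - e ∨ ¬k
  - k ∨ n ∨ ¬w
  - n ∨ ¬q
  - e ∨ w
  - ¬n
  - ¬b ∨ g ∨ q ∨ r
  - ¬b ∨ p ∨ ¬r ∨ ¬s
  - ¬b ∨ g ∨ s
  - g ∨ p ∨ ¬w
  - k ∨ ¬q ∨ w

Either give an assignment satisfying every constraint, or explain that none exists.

Case n = True:
  Clause (¬n) is falsified — contradiction.
Case n = False:
  (n ∨ s) forces s = True.
  (n ∨ ¬q) forces q = False.
  If e = True:
    (¬e ∨ ¬g) forces g = False.
    (g ∨ ¬p ∨ q) forces p = False.
    clause (g ∨ p ∨ ¬s) is falsified.
  If e = False:
    (e ∨ k ∨ n) forces k = True.
    clause (e ∨ ¬k) is falsified.
  Every sub-case reaches a contradiction.
Both cases fail, so the formula is unsatisfiable.

The formula is unsatisfiable.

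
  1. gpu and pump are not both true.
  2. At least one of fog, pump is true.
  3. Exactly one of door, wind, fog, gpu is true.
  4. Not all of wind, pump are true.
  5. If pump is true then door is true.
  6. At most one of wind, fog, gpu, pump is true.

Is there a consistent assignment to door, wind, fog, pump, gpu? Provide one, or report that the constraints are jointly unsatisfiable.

door = False, wind = False, fog = True, pump = False, gpu = False

  (1) gpu=F, pump=F — not both ✓
  (2) {fog, pump}: 1 true — at least one ✓
  (3) {door, wind, fog, gpu}: 1 true — exactly one ✓
  (4) {wind, pump}: 0/2 true — not all ✓
  (5) pump=F ⇒ door: vacuous ✓
  (6) {wind, fog, gpu, pump}: 1 true — at most one ✓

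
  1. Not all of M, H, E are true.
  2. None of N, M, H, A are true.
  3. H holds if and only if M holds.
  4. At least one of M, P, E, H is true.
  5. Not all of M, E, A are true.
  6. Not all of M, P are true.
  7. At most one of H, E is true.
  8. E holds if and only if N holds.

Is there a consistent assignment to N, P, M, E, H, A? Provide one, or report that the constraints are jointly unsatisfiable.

N = False, P = True, M = False, E = False, H = False, A = False

  (1) {M, H, E}: 0/3 true — not all ✓
  (2) {N, M, H, A}: 0 true — none ✓
  (3) H=F, M=F — same ✓
  (4) {M, P, E, H}: 1 true — at least one ✓
  (5) {M, E, A}: 0/3 true — not all ✓
  (6) {M, P}: 1/2 true — not all ✓
  (7) {H, E}: 0 true — at most one ✓
  (8) E=F, N=F — same ✓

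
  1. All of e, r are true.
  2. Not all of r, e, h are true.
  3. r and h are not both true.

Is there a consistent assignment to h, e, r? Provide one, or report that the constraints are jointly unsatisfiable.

h: False, e: True, r: True

  (1) {e, r}: all 2 true ✓
  (2) {r, e, h}: 2/3 true — not all ✓
  (3) r=T, h=F — not both ✓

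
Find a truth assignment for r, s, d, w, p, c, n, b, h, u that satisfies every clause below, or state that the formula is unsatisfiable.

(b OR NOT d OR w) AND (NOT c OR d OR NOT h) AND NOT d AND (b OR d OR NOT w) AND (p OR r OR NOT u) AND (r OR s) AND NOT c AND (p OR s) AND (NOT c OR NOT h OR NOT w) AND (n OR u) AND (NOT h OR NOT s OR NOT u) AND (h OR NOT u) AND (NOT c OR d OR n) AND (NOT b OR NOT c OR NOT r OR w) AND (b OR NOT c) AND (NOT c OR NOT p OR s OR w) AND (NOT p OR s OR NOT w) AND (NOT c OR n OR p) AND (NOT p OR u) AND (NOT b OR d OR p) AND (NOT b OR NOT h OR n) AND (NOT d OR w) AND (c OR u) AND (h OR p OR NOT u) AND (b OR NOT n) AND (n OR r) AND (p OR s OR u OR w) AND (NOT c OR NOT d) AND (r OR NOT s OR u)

Unit clause (NOT d) forces d = False.
Unit clause (NOT c) forces c = False.
In (c OR u) only u is left, so u = True.
In (h OR NOT u) only h is left, so h = True.
In (NOT h OR NOT s OR NOT u) only NOT s is left, so s = False.
In (r OR s) only r is left, so r = True.
In (p OR s) only p is left, so p = True.
In (NOT p OR s OR NOT w) only NOT w is left, so w = False.
Set n = True.
  then (b OR NOT n) forces b = True.
All clauses satisfied.

r: True, s: False, d: False, w: False, p: True, c: False, n: True, b: True, h: True, u: True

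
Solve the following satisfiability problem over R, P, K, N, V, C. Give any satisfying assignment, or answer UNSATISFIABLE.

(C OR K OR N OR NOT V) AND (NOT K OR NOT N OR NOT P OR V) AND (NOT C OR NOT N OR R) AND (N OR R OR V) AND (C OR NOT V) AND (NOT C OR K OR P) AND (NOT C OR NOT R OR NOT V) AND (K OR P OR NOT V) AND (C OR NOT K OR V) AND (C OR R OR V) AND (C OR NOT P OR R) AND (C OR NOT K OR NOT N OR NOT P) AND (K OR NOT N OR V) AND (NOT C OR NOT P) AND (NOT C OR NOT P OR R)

Set R = True.
Set P = True.
  then (NOT C OR NOT P) forces C = False.
  then (C OR NOT V) forces V = False.
  then (C OR NOT K OR V) forces K = False.
  then (K OR NOT N OR V) forces N = False.
All clauses satisfied.

R: True, P: True, K: False, N: False, V: False, C: False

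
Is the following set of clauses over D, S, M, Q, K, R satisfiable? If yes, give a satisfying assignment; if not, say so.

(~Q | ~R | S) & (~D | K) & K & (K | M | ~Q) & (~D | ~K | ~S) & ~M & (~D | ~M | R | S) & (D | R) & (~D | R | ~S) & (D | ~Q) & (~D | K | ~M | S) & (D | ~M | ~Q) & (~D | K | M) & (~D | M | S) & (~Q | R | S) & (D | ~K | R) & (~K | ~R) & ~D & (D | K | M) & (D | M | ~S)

The formula is unsatisfiable.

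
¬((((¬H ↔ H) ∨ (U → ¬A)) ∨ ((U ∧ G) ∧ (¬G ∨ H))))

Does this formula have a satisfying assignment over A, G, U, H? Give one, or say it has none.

A=T, G=F, U=T, H=T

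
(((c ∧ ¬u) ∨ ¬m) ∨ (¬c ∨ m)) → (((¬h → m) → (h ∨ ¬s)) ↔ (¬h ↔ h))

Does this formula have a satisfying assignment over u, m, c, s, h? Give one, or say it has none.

u=F; m=T; c=F; s=T; h=F

  (((c ∧ ¬u) ∨ ¬m) ∨ (¬c ∨ m)) → (((¬h → m) → (h ∨ ¬s)) ↔ (¬h ↔ h)) = True
    ((c ∧ ¬u) ∨ ¬m) ∨ (¬c ∨ m) = True
      (c ∧ ¬u) ∨ ¬m = False
        c ∧ ¬u = False
          ¬u = True
        ¬m = False
      ¬c ∨ m = True
        ¬c = True
    ((¬h → m) → (h ∨ ¬s)) ↔ (¬h ↔ h) = True
      (¬h → m) → (h ∨ ¬s) = False
        ¬h → m = True
          ¬h = True
        h ∨ ¬s = False
          ¬s = False
      ¬h ↔ h = False
        ¬h = True
The formula evaluates to True.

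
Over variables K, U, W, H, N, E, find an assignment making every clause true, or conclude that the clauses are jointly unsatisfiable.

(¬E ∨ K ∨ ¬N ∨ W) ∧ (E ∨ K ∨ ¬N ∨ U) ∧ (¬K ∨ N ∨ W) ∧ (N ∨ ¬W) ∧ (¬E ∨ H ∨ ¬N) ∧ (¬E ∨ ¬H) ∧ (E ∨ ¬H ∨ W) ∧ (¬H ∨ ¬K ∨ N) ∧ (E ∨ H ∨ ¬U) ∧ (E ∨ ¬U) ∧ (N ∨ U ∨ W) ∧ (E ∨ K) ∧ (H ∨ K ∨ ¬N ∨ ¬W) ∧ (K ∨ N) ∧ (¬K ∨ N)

K: True; U: False; W: True; H: False; N: True; E: False

Set K = True.
  then (¬K ∨ N) forces N = True.
Try U = True:
  (E ∨ ¬U) forces E = True.
  (¬E ∨ H ∨ ¬N) forces H = True.
  clause (¬E ∨ ¬H) is falsified — backtrack.
So U = False.
Set W = True.
Set H = False.
  then (¬E ∨ H ∨ ¬N) forces E = False.
All clauses satisfied.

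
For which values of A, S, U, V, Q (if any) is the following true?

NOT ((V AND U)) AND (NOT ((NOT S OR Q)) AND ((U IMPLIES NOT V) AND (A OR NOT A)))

A=T, S=T, U=F, V=F, Q=F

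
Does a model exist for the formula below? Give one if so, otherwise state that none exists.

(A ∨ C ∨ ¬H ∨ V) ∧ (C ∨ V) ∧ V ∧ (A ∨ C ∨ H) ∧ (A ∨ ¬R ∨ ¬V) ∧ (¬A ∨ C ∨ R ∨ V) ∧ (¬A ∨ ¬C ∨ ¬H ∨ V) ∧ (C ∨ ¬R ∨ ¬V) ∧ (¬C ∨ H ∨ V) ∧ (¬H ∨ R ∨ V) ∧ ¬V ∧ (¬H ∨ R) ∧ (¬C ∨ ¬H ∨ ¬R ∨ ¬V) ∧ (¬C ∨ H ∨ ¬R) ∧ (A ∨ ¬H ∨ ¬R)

UNSATISFIABLE

Case V = True:
  Clause (¬V) is falsified — contradiction.
Case V = False:
  Clause (V) is falsified — contradiction.
Both cases fail, so the formula is unsatisfiable.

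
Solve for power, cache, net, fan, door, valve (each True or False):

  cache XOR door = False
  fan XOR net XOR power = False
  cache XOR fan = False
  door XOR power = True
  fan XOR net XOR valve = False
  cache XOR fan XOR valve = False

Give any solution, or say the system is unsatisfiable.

power=F, cache=T, net=T, fan=T, door=T, valve=F

cache XOR door = T XOR T = False ✓
fan XOR net XOR power = T XOR T XOR F = False ✓
cache XOR fan = T XOR T = False ✓
door XOR power = T XOR F = True ✓
fan XOR net XOR valve = T XOR T XOR F = False ✓
cache XOR fan XOR valve = T XOR T XOR F = False ✓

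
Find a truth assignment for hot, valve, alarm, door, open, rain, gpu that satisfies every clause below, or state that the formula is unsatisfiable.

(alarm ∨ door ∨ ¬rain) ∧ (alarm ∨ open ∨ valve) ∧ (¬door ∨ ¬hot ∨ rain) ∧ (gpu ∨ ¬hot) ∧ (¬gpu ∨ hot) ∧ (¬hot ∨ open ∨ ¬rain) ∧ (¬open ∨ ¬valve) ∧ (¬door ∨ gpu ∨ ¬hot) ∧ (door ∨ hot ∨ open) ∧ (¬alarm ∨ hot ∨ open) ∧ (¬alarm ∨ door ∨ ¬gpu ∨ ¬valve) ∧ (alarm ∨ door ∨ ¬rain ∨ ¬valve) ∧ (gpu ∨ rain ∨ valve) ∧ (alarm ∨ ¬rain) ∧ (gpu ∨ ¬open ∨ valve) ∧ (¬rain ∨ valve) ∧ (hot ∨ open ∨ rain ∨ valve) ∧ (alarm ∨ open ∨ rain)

Set hot = True.
  then (gpu ∨ ¬hot) forces gpu = True.
Try valve = True:
  (¬open ∨ ¬valve) forces open = False.
  (¬hot ∨ open ∨ ¬rain) forces rain = False.
  (¬door ∨ ¬hot ∨ rain) forces door = False.
  (¬alarm ∨ door ∨ ¬gpu ∨ ¬valve) forces alarm = False.
  clause (alarm ∨ open ∨ rain) is falsified — backtrack.
So valve = False.
  then (¬rain ∨ valve) forces rain = False.
  then (¬door ∨ ¬hot ∨ rain) forces door = False.
Set alarm = False.
  then (alarm ∨ open ∨ valve) forces open = True.
All clauses satisfied.

hot = True, valve = False, alarm = False, door = False, open = True, rain = False, gpu = True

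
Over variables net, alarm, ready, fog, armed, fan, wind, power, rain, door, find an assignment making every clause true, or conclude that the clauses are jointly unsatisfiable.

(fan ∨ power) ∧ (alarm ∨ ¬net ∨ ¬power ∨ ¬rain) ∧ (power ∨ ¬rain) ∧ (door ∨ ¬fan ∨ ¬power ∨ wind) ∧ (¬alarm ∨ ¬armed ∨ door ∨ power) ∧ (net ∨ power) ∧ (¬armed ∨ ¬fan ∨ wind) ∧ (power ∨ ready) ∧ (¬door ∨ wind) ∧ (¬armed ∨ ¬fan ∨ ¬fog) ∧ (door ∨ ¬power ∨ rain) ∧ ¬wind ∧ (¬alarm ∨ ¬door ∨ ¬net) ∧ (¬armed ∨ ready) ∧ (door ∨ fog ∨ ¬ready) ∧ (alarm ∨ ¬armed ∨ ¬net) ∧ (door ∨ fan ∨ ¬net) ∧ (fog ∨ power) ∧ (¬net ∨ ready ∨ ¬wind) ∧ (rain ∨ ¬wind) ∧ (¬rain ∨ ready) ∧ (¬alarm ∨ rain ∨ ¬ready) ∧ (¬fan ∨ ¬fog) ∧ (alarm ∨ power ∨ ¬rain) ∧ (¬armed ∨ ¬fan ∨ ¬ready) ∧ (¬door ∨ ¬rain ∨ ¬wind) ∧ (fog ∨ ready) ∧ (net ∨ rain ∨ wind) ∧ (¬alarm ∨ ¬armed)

Unit clause (¬wind) forces wind = False.
In (¬door ∨ wind) only ¬door is left, so door = False.
Set net = False.
  then (net ∨ power) forces power = True.
  then (door ∨ ¬power ∨ rain) forces rain = True.
  then (¬rain ∨ ready) forces ready = True.
  then (door ∨ ¬fan ∨ ¬power ∨ wind) forces fan = False.
  then (door ∨ fog ∨ ¬ready) forces fog = True.
Set alarm = False.
Set armed = False.
All clauses satisfied.

net = False, alarm = False, ready = True, fog = True, armed = False, fan = False, wind = False, power = True, rain = True, door = False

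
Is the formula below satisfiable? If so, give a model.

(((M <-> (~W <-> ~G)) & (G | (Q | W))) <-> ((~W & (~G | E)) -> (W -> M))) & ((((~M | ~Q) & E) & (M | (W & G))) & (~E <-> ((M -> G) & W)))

UNSATISFIABLE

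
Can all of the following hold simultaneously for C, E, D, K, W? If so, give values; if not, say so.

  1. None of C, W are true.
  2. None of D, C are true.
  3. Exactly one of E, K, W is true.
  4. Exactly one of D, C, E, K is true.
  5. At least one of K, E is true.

C=F, E=F, D=F, K=T, W=F

  (1) {C, W}: 0 true — none ✓
  (2) {D, C}: 0 true — none ✓
  (3) {E, K, W}: 1 true — exactly one ✓
  (4) {D, C, E, K}: 1 true — exactly one ✓
  (5) {K, E}: 1 true — at least one ✓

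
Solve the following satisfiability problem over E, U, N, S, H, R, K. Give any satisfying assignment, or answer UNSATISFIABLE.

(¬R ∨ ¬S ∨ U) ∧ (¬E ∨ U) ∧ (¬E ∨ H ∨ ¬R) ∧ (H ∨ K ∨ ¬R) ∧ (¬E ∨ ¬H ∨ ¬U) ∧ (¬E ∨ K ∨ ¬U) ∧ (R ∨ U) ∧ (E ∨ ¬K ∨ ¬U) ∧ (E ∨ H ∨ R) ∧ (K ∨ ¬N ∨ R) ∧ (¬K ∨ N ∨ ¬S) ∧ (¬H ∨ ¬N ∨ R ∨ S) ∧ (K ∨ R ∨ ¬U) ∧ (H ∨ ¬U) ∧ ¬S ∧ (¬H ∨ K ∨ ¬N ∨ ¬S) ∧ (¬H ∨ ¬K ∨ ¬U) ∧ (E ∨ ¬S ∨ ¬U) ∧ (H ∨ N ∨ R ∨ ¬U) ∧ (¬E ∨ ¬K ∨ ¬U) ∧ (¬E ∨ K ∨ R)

Unit clause (¬S) forces S = False.
Try E = True:
  (¬E ∨ U) forces U = True.
  (¬E ∨ ¬H ∨ ¬U) forces H = False.
  clause (H ∨ ¬U) is falsified — backtrack.
So E = False.
Set U = False.
  then (R ∨ U) forces R = True.
Set N = True.
Set H = True.
Set K = False.
All clauses satisfied.

E=F; U=F; N=T; S=F; H=T; R=T; K=F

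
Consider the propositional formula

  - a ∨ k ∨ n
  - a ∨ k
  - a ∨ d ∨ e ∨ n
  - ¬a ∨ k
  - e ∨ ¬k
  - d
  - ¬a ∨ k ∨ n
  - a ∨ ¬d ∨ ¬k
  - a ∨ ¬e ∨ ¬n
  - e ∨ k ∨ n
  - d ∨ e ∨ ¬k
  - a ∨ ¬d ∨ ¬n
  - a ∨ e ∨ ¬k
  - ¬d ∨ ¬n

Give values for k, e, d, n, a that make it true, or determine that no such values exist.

k: True; e: True; d: True; n: False; a: True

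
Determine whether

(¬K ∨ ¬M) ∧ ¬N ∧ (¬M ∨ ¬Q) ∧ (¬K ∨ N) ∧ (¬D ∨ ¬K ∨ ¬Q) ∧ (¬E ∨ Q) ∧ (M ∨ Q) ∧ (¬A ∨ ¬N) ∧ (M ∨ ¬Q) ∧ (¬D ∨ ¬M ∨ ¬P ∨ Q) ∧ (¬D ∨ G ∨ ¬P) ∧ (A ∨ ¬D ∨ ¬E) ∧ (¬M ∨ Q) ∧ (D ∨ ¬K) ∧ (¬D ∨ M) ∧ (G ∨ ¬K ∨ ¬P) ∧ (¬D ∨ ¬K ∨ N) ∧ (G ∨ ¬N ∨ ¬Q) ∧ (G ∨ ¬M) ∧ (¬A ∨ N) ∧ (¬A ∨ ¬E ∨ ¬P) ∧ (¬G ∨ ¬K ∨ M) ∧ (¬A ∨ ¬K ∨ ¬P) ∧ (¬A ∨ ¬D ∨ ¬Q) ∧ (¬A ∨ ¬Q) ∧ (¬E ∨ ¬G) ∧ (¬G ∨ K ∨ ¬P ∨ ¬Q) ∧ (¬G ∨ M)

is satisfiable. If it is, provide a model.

Case Q = True:
  (¬N) forces N = False.
  (¬M ∨ ¬Q) forces M = False.
  Clause (M ∨ ¬Q) is falsified — contradiction.
Case Q = False:
  (¬N) forces N = False.
  (¬K ∨ N) forces K = False.
  (¬E ∨ Q) forces E = False.
  (M ∨ Q) forces M = True.
  Clause (¬M ∨ Q) is falsified — contradiction.
Both cases fail, so the formula is unsatisfiable.

UNSATISFIABLE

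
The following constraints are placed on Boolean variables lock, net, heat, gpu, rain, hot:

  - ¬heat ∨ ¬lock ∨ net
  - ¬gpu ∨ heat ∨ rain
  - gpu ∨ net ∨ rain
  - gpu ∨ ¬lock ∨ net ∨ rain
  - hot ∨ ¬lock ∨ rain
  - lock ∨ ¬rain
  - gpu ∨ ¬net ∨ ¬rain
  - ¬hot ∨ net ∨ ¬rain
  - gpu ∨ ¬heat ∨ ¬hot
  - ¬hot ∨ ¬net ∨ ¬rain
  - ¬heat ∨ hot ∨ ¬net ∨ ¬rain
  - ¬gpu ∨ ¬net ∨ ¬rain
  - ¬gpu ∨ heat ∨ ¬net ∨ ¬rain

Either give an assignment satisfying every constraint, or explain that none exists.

lock=F; net=T; heat=T; gpu=F; rain=F; hot=F

Set lock = False.
  then (lock ∨ ¬rain) forces rain = False.
Set net = True.
Set heat = True.
Set gpu = False.
  then (gpu ∨ ¬heat ∨ ¬hot) forces hot = False.
All clauses satisfied.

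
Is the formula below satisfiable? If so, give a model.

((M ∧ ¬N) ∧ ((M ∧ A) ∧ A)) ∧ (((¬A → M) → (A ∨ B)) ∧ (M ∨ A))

M=T, B=F, A=T, N=F

  (M ∧ ¬N) ∧ ((M ∧ A) ∧ A) = True
    M ∧ ¬N = True
      ¬N = True
    (M ∧ A) ∧ A = True
      M ∧ A = True
  ((¬A → M) → (A ∨ B)) ∧ (M ∨ A) = True
    (¬A → M) → (A ∨ B) = True
      ¬A → M = True
        ¬A = False
      A ∨ B = True
    M ∨ A = True
Both conjuncts True, so the formula holds.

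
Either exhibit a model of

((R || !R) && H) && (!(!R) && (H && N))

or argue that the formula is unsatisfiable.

H: True; N: True; R: True

  (R || !R) && H = True
    R || !R = True
      !R = False
  !(!R) && (H && N) = True
    !(!R) = True
      !R = False
    H && N = True
Both conjuncts True, so the formula holds.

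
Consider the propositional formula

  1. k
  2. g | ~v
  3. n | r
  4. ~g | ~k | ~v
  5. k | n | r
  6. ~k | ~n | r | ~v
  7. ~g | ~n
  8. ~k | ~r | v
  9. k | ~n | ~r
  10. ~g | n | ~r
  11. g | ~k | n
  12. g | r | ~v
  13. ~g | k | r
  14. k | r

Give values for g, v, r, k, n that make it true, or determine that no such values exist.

g: False, v: False, r: False, k: True, n: True

Unit clause (k) forces k = True.
Try g = True:
  (~g | ~k | ~v) forces v = False.
  (~g | ~n) forces n = False.
  (n | r) forces r = True.
  clause (~k | ~r | v) is falsified — backtrack.
So g = False.
  then (g | ~v) forces v = False.
  then (~k | ~r | v) forces r = False.
  then (g | ~k | n) forces n = True.
All clauses satisfied.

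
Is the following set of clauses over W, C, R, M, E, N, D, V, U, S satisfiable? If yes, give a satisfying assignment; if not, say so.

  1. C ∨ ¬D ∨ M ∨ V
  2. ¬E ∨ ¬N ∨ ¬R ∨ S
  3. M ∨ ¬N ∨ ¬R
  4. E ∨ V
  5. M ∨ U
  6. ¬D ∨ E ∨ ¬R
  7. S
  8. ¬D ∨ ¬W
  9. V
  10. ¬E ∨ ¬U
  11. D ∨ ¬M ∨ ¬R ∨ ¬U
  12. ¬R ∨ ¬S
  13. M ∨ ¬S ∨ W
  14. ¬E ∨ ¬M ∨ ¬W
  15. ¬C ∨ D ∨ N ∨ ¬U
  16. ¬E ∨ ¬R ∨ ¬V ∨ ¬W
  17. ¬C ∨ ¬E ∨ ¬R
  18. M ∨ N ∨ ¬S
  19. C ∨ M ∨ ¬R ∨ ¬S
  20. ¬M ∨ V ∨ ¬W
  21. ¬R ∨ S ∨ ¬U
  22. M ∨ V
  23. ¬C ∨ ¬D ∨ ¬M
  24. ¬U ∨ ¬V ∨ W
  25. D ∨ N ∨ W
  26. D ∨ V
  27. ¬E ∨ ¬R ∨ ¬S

Unit clause (S) forces S = True.
Unit clause (V) forces V = True.
In (¬R ∨ ¬S) only ¬R is left, so R = False.
Set W = False.
  then (M ∨ ¬S ∨ W) forces M = True.
  then (¬U ∨ ¬V ∨ W) forces U = False.
Set C = False.
Set E = True.
Set N = True.
Set D = False.
All clauses satisfied.

W = False, C = False, R = False, M = True, E = True, N = True, D = False, V = True, U = False, S = True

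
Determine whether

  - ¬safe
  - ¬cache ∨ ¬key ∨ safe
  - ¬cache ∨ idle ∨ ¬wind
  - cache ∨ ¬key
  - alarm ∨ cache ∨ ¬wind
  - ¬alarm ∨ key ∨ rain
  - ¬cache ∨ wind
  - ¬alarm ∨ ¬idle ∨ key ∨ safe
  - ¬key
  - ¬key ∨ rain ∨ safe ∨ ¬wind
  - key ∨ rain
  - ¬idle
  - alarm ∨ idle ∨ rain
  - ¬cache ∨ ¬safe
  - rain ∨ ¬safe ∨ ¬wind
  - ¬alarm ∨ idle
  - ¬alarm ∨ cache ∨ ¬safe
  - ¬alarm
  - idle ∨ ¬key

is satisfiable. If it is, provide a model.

idle = False, rain = True, cache = False, alarm = False, key = False, wind = False, safe = False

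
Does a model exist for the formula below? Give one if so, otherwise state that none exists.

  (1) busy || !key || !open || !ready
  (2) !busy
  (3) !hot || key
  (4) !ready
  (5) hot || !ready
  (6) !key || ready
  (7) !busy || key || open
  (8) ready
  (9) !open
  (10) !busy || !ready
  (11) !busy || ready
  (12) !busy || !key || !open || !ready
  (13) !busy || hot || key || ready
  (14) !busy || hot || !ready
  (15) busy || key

Unsatisfiable — no assignment works.

Case ready = True:
  Clause (!ready) is falsified — contradiction.
Case ready = False:
  Clause (ready) is falsified — contradiction.
Both cases fail, so the formula is unsatisfiable.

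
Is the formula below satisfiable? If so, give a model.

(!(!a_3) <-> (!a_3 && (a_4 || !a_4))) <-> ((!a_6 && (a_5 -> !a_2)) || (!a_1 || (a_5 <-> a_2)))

a_1=T, a_2=F, a_3=T, a_4=T, a_5=T, a_6=T

  (!(!a_3) <-> (!a_3 && (a_4 || !a_4))) <-> ((!a_6 && (a_5 -> !a_2)) || (!a_1 || (a_5 <-> a_2))) = True
    !(!a_3) <-> (!a_3 && (a_4 || !a_4)) = False
      !(!a_3) = True
        !a_3 = False
      !a_3 && (a_4 || !a_4) = False
        !a_3 = False
        a_4 || !a_4 = True
          !a_4 = False
    (!a_6 && (a_5 -> !a_2)) || (!a_1 || (a_5 <-> a_2)) = False
      !a_6 && (a_5 -> !a_2) = False
        !a_6 = False
        a_5 -> !a_2 = True
          !a_2 = True
      !a_1 || (a_5 <-> a_2) = False
        !a_1 = False
        a_5 <-> a_2 = False
The formula evaluates to True.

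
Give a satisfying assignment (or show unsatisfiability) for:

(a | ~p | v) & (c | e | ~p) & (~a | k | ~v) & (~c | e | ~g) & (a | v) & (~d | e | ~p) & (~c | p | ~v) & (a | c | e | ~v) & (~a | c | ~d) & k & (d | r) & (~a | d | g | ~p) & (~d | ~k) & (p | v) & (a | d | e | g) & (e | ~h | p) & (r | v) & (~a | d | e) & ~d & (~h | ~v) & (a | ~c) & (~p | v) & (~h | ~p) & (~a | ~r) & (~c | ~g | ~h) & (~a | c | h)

Unit clause (k) forces k = True.
In (~d | ~k) only ~d is left, so d = False.
In (d | r) only r is left, so r = True.
In (~a | ~r) only ~a is left, so a = False.
In (a | v) only v is left, so v = True.
In (~h | ~v) only ~h is left, so h = False.
In (a | ~c) only ~c is left, so c = False.
In (a | c | e | ~v) only e is left, so e = True.
Set g = False.
Set p = True.
All clauses satisfied.

v: True; g: False; e: True; r: True; c: False; d: False; p: True; k: True; h: False; a: False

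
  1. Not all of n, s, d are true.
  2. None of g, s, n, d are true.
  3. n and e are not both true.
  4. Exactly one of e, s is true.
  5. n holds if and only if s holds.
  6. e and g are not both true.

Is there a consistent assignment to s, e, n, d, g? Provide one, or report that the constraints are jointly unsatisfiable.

s = False; e = True; n = False; d = False; g = False

  (1) {n, s, d}: 0/3 true — not all ✓
  (2) {g, s, n, d}: 0 true — none ✓
  (3) n=F, e=T — not both ✓
  (4) {e, s}: 1 true — exactly one ✓
  (5) n=F, s=F — same ✓
  (6) e=T, g=F — not both ✓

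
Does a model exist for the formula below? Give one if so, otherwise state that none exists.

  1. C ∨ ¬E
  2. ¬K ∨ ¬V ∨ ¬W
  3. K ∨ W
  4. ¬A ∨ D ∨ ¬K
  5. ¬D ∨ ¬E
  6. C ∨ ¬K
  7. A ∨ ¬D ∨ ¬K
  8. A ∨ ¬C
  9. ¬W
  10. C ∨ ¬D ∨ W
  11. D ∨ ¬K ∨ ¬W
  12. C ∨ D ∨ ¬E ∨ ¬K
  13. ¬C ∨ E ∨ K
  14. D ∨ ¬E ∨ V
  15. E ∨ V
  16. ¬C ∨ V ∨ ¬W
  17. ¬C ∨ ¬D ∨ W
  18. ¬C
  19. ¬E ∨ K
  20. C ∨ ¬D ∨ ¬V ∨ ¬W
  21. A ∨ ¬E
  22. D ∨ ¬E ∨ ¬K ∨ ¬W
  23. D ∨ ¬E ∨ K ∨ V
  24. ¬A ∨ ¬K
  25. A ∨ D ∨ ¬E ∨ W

Case W = True:
  Clause (¬W) is falsified — contradiction.
Case W = False:
  (K ∨ W) forces K = True.
  (C ∨ ¬K) forces C = True.
  Clause (¬C) is falsified — contradiction.
Both cases fail, so the formula is unsatisfiable.

Unsatisfiable — no assignment works.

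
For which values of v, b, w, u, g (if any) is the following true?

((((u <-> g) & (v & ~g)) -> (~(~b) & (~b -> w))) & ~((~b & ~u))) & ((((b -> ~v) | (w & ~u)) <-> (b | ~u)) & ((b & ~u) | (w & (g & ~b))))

v=F, b=T, w=T, u=F, g=F

  (((u <-> g) & (v & ~g)) -> (~(~b) & (~b -> w))) & ~((~b & ~u)) = True
    ((u <-> g) & (v & ~g)) -> (~(~b) & (~b -> w)) = True
      (u <-> g) & (v & ~g) = False
        u <-> g = True
        v & ~g = False
          ~g = True
      ~(~b) & (~b -> w) = True
        ~(~b) = True
          ~b = False
        ~b -> w = True
          ~b = False
    ~((~b & ~u)) = True
      ~b & ~u = False
        ~b = False
        ~u = True
  (((b -> ~v) | (w & ~u)) <-> (b | ~u)) & ((b & ~u) | (w & (g & ~b))) = True
    ((b -> ~v) | (w & ~u)) <-> (b | ~u) = True
      (b -> ~v) | (w & ~u) = True
        b -> ~v = True
          ~v = True
        w & ~u = True
          ~u = True
      b | ~u = True
        ~u = True
    (b & ~u) | (w & (g & ~b)) = True
      b & ~u = True
        ~u = True
      w & (g & ~b) = False
        g & ~b = False
          ~b = False
Both conjuncts True, so the formula holds.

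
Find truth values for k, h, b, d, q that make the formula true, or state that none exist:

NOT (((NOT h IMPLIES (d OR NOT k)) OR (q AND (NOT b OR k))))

k = True, h = False, b = False, d = False, q = False

  NOT (((NOT h IMPLIES (d OR NOT k)) OR (q AND (NOT b OR k)))) = True
    (NOT h IMPLIES (d OR NOT k)) OR (q AND (NOT b OR k)) = False
      NOT h IMPLIES (d OR NOT k) = False
        NOT h = True
        d OR NOT k = False
          NOT k = False
      q AND (NOT b OR k) = False
        NOT b OR k = True
          NOT b = True
The formula evaluates to True.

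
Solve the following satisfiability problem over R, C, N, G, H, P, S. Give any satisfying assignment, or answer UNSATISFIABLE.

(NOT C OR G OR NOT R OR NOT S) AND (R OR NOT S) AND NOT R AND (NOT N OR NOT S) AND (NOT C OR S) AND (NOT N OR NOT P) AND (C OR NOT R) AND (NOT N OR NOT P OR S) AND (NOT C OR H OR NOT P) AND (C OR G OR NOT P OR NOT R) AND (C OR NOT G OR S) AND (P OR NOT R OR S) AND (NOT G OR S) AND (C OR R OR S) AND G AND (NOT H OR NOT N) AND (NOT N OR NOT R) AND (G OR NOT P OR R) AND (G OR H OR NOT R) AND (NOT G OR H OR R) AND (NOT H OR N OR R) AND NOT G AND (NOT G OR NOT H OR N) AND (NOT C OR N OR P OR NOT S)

Unsatisfiable

Case G = True:
  Clause (NOT G) is falsified — contradiction.
Case G = False:
  Clause (G) is falsified — contradiction.
Both cases fail, so the formula is unsatisfiable.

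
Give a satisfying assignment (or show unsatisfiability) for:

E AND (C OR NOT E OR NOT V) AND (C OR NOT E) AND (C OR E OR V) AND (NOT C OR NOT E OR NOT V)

V: False, E: True, C: True

Unit clause (E) forces E = True.
In (C OR NOT E) only C is left, so C = True.
In (NOT C OR NOT E OR NOT V) only NOT V is left, so V = False.
All clauses satisfied.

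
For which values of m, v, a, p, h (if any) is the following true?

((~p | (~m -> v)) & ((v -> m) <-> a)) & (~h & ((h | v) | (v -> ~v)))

m = True; v = False; a = True; p = True; h = False

  (~p | (~m -> v)) & ((v -> m) <-> a) = True
    ~p | (~m -> v) = True
      ~p = False
      ~m -> v = True
        ~m = False
    (v -> m) <-> a = True
      v -> m = True
  ~h & ((h | v) | (v -> ~v)) = True
    ~h = True
    (h | v) | (v -> ~v) = True
      h | v = False
      v -> ~v = True
        ~v = True
Both conjuncts True, so the formula holds.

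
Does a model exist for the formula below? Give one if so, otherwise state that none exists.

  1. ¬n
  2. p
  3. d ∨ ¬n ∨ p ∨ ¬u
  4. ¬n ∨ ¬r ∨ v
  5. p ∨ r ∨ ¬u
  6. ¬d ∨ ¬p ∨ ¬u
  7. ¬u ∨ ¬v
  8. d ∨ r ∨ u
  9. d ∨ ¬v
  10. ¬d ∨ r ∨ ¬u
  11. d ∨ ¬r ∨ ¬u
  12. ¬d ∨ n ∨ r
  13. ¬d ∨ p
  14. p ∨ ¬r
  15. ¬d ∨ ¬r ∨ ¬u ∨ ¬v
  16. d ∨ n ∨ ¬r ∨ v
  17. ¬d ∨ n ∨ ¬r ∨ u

u = True; v = False; n = False; d = False; p = True; r = False

Unit clause (¬n) forces n = False.
Unit clause (p) forces p = True.
Set u = True.
  then (¬d ∨ ¬p ∨ ¬u) forces d = False.
  then (¬u ∨ ¬v) forces v = False.
  then (d ∨ ¬r ∨ ¬u) forces r = False.
All clauses satisfied.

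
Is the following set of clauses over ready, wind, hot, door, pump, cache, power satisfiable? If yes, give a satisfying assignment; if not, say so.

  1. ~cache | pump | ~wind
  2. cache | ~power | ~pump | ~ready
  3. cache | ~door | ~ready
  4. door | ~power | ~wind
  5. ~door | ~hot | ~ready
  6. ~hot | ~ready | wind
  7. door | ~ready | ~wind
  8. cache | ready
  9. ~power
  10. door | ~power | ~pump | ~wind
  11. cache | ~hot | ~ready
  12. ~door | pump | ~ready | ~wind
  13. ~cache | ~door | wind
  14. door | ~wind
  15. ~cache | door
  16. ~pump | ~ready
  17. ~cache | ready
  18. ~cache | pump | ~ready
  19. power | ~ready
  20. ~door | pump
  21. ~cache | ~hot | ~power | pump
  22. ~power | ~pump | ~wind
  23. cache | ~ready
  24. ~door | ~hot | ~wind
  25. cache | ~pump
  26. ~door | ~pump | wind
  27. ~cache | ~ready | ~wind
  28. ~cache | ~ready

Case ready = True:
  (~power) forces power = False.
  Clause (power | ~ready) is falsified — contradiction.
Case ready = False:
  (cache | ready) forces cache = True.
  Clause (~cache | ready) is falsified — contradiction.
Both cases fail, so the formula is unsatisfiable.

Unsatisfiable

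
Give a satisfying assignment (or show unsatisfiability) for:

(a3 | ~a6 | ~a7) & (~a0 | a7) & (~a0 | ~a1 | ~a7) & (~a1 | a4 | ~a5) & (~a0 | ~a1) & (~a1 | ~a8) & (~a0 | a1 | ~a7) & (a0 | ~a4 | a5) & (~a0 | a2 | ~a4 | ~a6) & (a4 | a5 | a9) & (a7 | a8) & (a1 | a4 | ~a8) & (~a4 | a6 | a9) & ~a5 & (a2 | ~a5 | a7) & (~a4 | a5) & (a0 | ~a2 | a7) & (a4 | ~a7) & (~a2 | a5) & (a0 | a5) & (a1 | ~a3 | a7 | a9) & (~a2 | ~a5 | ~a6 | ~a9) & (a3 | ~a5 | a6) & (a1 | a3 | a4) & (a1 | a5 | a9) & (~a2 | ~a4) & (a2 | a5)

Case a2 = True:
  (~a5) forces a5 = False.
  Clause (~a2 | a5) is falsified — contradiction.
Case a2 = False:
  (~a5) forces a5 = False.
  Clause (a2 | a5) is falsified — contradiction.
Both cases fail, so the formula is unsatisfiable.

The formula is unsatisfiable.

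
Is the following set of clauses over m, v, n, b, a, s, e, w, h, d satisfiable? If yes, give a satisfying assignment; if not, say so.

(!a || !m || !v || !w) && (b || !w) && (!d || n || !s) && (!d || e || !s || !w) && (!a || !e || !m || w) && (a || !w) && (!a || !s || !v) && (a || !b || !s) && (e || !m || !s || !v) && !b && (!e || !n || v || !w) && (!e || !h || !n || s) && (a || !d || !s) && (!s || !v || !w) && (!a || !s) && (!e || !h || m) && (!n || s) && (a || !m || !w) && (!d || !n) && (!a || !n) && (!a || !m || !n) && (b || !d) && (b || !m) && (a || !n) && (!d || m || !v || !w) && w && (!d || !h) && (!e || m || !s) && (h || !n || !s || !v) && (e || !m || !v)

Unsatisfiable — no assignment works.

Case b = True:
  Clause (!b) is falsified — contradiction.
Case b = False:
  (b || !w) forces w = False.
  Clause (w) is falsified — contradiction.
Both cases fail, so the formula is unsatisfiable.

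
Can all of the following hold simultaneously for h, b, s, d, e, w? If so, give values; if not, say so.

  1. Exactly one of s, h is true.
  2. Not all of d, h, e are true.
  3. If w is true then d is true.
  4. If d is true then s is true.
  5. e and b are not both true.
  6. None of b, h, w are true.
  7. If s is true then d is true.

h = False, b = False, s = True, d = True, e = False, w = False

  (1) {s, h}: 1 true — exactly one ✓
  (2) {d, h, e}: 1/3 true — not all ✓
  (3) w=F ⇒ d: vacuous ✓
  (4) d=T ⇒ s: T ✓
  (5) e=F, b=F — not both ✓
  (6) {b, h, w}: 0 true — none ✓
  (7) s=T ⇒ d: T ✓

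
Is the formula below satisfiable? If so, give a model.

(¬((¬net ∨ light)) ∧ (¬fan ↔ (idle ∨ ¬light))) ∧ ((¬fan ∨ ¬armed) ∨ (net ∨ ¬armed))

armed = False, light = False, net = True, fan = False, idle = False

  ¬((¬net ∨ light)) ∧ (¬fan ↔ (idle ∨ ¬light)) = True
    ¬((¬net ∨ light)) = True
      ¬net ∨ light = False
        ¬net = False
    ¬fan ↔ (idle ∨ ¬light) = True
      ¬fan = True
      idle ∨ ¬light = True
        ¬light = True
  (¬fan ∨ ¬armed) ∨ (net ∨ ¬armed) = True
    ¬fan ∨ ¬armed = True
      ¬fan = True
      ¬armed = True
    net ∨ ¬armed = True
      ¬armed = True
Both conjuncts True, so the formula holds.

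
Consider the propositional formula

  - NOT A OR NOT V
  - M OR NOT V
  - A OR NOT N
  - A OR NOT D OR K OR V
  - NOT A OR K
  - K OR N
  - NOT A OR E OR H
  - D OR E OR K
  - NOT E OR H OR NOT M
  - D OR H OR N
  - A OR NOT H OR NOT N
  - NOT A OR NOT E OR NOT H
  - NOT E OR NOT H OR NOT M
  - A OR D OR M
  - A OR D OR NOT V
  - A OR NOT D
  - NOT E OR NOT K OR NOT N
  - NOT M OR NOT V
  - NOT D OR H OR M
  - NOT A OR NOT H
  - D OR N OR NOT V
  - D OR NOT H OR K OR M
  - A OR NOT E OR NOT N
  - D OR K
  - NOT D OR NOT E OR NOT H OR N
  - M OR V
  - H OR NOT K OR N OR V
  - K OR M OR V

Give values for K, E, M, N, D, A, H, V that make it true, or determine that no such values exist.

K: True; E: False; M: True; N: False; D: False; A: False; H: True; V: False

Set K = True.
Set E = False.
Try M = False:
  (M OR NOT V) forces V = False.
  clause (M OR V) is falsified — backtrack.
So M = True.
  then (NOT M OR NOT V) forces V = False.
Set N = False.
  then (H OR NOT K OR N OR V) forces H = True.
  then (NOT A OR NOT H) forces A = False.
  then (A OR NOT D) forces D = False.
All clauses satisfied.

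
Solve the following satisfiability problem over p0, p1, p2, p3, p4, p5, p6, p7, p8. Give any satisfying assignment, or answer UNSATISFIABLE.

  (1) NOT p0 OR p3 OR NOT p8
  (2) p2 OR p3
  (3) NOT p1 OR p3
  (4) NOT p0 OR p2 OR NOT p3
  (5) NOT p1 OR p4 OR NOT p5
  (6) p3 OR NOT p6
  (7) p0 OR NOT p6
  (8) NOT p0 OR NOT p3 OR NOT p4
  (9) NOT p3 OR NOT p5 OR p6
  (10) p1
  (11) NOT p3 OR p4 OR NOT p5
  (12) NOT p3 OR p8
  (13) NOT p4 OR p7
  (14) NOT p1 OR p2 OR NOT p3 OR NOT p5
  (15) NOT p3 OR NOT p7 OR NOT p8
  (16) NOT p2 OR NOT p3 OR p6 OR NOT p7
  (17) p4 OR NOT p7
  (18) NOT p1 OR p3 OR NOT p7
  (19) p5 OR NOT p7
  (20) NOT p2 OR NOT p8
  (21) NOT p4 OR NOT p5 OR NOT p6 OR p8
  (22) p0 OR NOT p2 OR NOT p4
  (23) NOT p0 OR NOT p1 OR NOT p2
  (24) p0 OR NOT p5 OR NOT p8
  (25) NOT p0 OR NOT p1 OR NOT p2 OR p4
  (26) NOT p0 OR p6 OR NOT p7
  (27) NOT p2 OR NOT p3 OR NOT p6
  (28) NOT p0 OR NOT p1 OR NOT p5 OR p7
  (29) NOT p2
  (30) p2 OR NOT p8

Case p1 = True:
  (NOT p1 OR p3) forces p3 = True.
  (NOT p3 OR p8) forces p8 = True.
  (NOT p3 OR NOT p7 OR NOT p8) forces p7 = False.
  (NOT p4 OR p7) forces p4 = False.
  (NOT p1 OR p4 OR NOT p5) forces p5 = False.
  (NOT p2 OR NOT p8) forces p2 = False.
  Clause (p2 OR NOT p8) is falsified — contradiction.
Case p1 = False:
  Clause (p1) is falsified — contradiction.
Both cases fail, so the formula is unsatisfiable.

The formula is unsatisfiable.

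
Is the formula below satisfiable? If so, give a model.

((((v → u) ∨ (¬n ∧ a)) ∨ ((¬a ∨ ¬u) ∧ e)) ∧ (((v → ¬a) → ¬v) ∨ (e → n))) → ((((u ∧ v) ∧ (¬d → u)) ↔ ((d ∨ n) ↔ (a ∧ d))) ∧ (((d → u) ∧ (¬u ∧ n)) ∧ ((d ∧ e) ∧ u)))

v = True, d = True, n = False, e = True, a = False, u = False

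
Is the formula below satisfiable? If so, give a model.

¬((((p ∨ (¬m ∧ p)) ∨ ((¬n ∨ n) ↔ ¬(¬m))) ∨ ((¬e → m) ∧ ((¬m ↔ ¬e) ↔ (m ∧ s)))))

m: False; e: False; n: True; s: True; p: False

  ¬((((p ∨ (¬m ∧ p)) ∨ ((¬n ∨ n) ↔ ¬(¬m))) ∨ ((¬e → m) ∧ ((¬m ↔ ¬e) ↔ (m ∧ s))))) = True
    ((p ∨ (¬m ∧ p)) ∨ ((¬n ∨ n) ↔ ¬(¬m))) ∨ ((¬e → m) ∧ ((¬m ↔ ¬e) ↔ (m ∧ s))) = False
      (p ∨ (¬m ∧ p)) ∨ ((¬n ∨ n) ↔ ¬(¬m)) = False
        p ∨ (¬m ∧ p) = False
          ¬m ∧ p = False
            ¬m = True
        (¬n ∨ n) ↔ ¬(¬m) = False
          ¬n ∨ n = True
            ¬n = False
          ¬(¬m) = False
            ¬m = True
      (¬e → m) ∧ ((¬m ↔ ¬e) ↔ (m ∧ s)) = False
        ¬e → m = False
          ¬e = True
        (¬m ↔ ¬e) ↔ (m ∧ s) = False
          ¬m ↔ ¬e = True
            ¬m = True
            ¬e = True
          m ∧ s = False
The formula evaluates to True.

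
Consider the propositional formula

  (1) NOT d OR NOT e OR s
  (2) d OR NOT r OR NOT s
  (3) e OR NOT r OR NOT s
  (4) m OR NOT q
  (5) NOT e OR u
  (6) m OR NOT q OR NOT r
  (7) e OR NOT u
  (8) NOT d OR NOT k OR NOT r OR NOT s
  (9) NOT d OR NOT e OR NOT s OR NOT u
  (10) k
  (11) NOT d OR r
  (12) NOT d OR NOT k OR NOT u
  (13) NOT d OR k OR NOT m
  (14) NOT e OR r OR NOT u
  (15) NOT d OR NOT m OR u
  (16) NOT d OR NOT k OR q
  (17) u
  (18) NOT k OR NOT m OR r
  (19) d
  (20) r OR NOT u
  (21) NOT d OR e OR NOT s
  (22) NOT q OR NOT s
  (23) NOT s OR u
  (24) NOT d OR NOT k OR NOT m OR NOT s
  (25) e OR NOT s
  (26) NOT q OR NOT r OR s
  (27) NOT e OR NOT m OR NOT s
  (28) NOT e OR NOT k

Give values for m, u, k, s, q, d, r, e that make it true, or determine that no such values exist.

Case u = True:
  (e OR NOT u) forces e = True.
  (k) forces k = True.
  Clause (NOT e OR NOT k) is falsified — contradiction.
Case u = False:
  Clause (u) is falsified — contradiction.
Both cases fail, so the formula is unsatisfiable.

Unsatisfiable — no assignment works.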